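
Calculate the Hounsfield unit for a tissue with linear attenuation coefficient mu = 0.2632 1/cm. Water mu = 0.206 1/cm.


HU = ((mu_tissue - mu_water) / mu_water) * 1000
HU = ((0.2632 - 0.206) / 0.206) * 1000
HU = 277.7


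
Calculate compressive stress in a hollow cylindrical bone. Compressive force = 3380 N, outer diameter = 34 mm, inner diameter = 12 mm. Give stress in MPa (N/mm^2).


A = pi*(r_o^2 - r_i^2)
r_o = 17 mm, r_i = 6 mm
A = 794.823 mm^2
sigma = F/A = 3380 / 794.823
sigma = 4.253 MPa


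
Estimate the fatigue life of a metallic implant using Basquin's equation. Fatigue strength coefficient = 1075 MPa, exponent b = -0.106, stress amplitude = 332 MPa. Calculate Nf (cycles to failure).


sigma_a = sigma_f' * (2Nf)^b
2Nf = (sigma_a/sigma_f')^(1/b)
2Nf = (332/1075)^(1/-0.106)
2Nf = 65143.564
Nf = 3.257e+04


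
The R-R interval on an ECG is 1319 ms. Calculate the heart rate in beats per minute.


HR = 60 / RR_interval(s)
RR = 1319 ms = 1.319 s
HR = 60 / 1.319 = 45.49 bpm


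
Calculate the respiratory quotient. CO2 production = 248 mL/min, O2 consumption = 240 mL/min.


RQ = VCO2 / VO2
RQ = 248 / 240
RQ = 1.033


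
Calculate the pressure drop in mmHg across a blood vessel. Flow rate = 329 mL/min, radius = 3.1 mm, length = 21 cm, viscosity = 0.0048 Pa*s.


dP = 8*mu*L*Q / (pi*r^4)
Q = 329 mL/min = 5.48333e-06 m^3/s
dP = 152.405 Pa = 152.405 / 133.322 mmHg = 1.143 mmHg


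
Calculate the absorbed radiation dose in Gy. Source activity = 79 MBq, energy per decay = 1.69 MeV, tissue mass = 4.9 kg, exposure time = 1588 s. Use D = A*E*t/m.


A = 79 MBq = 7.9000e+07 Bq
E = 1.69 MeV = 2.70738e-13 J
D = A*E*t/m = 7.9000e+07*2.70738e-13*1588/4.9
D = 0.006932 Gy


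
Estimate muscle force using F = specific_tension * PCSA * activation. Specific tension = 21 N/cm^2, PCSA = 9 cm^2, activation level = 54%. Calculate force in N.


F = sigma * PCSA * activation
F = 21 * 9 * 0.54
F = 102.1 N


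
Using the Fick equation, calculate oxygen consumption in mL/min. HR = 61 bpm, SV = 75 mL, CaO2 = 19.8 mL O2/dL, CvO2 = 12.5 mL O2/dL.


CO = HR*SV = 61*75/1000 = 4.575 L/min
a-v O2 diff = 19.8 - 12.5 = 7.3 mL/dL
VO2 = CO * (CaO2-CvO2) * 10 dL/L
VO2 = 4.575 * 7.3 * 10
VO2 = 334 mL/min


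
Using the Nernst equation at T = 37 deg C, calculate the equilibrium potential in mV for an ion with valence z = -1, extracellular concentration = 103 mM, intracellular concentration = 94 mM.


E = (RT/(zF)) * ln(C_out/C_in)
T = 37 + 273.15 = 310.15 K
E = (8.314 * 310.15 / (-1 * 96485)) * ln(103/94)
E = -2.444 mV


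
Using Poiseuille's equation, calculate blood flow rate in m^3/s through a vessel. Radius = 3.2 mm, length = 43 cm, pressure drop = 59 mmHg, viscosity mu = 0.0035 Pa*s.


Q = pi*r^4*dP / (8*mu*L)
r = 0.0032 m, L = 0.43 m
dP = 59 mmHg = 7865.998 Pa
Q = 2.1522e-04 m^3/s


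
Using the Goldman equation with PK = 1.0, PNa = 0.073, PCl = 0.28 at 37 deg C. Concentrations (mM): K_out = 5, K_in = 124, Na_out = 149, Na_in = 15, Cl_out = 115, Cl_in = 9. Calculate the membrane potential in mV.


Vm = (RT/F)*ln((PK*Ko + PNa*Nao + PCl*Cli)/(PK*Ki + PNa*Nai + PCl*Clo))
Numer = 18.397, Denom = 157.295
Vm = -57.35 mV


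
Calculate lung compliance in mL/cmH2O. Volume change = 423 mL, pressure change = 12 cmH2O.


C = dV / dP
C = 423 / 12
C = 35.25 mL/cmH2O


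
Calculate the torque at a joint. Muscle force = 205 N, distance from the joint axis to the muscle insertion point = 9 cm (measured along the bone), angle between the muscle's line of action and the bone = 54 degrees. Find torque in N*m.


Torque = F * d * sin(theta)   (moment arm = d*sin(theta))
d = 9 cm = 0.09 m
Torque = 205 * 0.09 * sin(54)
Torque = 14.93 N*m


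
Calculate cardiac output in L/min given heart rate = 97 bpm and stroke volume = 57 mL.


CO = HR * SV
CO = 97 * 57 / 1000
CO = 5.529 L/min


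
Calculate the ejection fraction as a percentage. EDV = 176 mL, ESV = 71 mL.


SV = EDV - ESV = 176 - 71 = 105 mL
EF = SV/EDV * 100 = 105/176 * 100
EF = 59.66%


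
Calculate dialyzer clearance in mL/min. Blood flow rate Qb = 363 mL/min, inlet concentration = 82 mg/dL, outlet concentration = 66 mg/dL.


K = Qb * (Cb_in - Cb_out) / Cb_in
K = 363 * (82 - 66) / 82
K = 70.83 mL/min


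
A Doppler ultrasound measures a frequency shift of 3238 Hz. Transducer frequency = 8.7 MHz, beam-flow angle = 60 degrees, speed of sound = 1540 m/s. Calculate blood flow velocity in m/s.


v = fd * c / (2 * f0 * cos(theta))
v = 3238 * 1540 / (2 * 8.7000e+06 * cos(60))
v = 0.5732 m/s


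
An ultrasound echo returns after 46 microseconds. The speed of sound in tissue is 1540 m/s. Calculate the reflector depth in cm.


depth = c * t / 2
t = 46 us = 4.6000e-05 s
depth = 1540 * 4.6000e-05 / 2
depth = 0.03542 m = 3.542 cm


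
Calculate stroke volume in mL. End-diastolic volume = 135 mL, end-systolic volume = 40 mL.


SV = EDV - ESV
SV = 135 - 40
SV = 95 mL


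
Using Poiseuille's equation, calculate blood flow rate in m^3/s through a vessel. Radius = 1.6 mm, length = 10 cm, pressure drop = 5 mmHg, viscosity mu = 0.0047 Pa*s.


Q = pi*r^4*dP / (8*mu*L)
r = 0.0016 m, L = 0.1 m
dP = 5 mmHg = 666.61 Pa
Q = 3.6502e-06 m^3/s


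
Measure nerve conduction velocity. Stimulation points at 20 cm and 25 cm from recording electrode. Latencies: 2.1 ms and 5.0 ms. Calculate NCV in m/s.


Distance = (25 - 20) / 100 = 0.05 m
dt = (5.0 - 2.1) / 1000 = 0.0029 s
NCV = dist / dt = 17.24 m/s


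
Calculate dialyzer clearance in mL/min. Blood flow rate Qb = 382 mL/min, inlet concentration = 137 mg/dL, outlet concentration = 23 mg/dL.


K = Qb * (Cb_in - Cb_out) / Cb_in
K = 382 * (137 - 23) / 137
K = 317.9 mL/min


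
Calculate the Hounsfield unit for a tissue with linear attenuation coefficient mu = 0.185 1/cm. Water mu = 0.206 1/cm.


HU = ((mu_tissue - mu_water) / mu_water) * 1000
HU = ((0.185 - 0.206) / 0.206) * 1000
HU = -101.9


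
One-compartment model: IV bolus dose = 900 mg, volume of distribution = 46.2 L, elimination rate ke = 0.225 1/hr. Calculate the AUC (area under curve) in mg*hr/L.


C0 = Dose/Vd = 900/46.2 = 19.4805 mg/L
AUC = C0/ke = 19.4805/0.225
AUC = 86.58 mg*hr/L


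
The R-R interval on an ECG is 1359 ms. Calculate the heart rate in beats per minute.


HR = 60 / RR_interval(s)
RR = 1359 ms = 1.359 s
HR = 60 / 1.359 = 44.15 bpm


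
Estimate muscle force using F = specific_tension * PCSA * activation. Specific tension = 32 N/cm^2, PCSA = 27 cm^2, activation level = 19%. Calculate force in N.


F = sigma * PCSA * activation
F = 32 * 27 * 0.19
F = 164.2 N


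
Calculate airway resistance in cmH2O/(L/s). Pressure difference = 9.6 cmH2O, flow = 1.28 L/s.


R = dP / flow
R = 9.6 / 1.28
R = 7.5 cmH2O/(L/s)


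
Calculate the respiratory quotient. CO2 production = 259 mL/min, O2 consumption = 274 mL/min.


RQ = VCO2 / VO2
RQ = 259 / 274
RQ = 0.9453


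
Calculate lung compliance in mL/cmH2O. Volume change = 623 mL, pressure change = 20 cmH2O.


C = dV / dP
C = 623 / 20
C = 31.15 mL/cmH2O


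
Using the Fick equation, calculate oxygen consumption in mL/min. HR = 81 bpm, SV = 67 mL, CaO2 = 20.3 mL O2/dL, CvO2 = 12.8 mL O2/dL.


CO = HR*SV = 81*67/1000 = 5.427 L/min
a-v O2 diff = 20.3 - 12.8 = 7.5 mL/dL
VO2 = CO * (CaO2-CvO2) * 10 dL/L
VO2 = 5.427 * 7.5 * 10
VO2 = 407 mL/min


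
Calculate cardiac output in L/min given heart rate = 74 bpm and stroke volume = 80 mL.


CO = HR * SV
CO = 74 * 80 / 1000
CO = 5.92 L/min


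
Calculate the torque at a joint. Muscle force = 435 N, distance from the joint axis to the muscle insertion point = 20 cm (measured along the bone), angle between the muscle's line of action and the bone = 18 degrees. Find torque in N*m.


Torque = F * d * sin(theta)   (moment arm = d*sin(theta))
d = 20 cm = 0.2 m
Torque = 435 * 0.2 * sin(18)
Torque = 26.88 N*m


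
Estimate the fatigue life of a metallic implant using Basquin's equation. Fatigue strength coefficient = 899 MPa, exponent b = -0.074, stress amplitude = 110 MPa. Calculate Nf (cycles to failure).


sigma_a = sigma_f' * (2Nf)^b
2Nf = (sigma_a/sigma_f')^(1/b)
2Nf = (110/899)^(1/-0.074)
2Nf = 2.1344396e+12
Nf = 1.0672e+12


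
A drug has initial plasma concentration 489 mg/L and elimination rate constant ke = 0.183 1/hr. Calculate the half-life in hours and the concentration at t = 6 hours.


t_half = ln(2) / ke = 0.693147 / 0.183 = 3.788 hr
C(t) = C0 * exp(-ke*t) = 489 * exp(-0.183*6)
C(6) = 163.1 mg/L


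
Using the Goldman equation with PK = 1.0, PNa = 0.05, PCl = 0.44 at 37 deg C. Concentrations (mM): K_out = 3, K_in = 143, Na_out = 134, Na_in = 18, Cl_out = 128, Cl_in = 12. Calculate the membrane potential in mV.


Vm = (RT/F)*ln((PK*Ko + PNa*Nao + PCl*Cli)/(PK*Ki + PNa*Nai + PCl*Clo))
Numer = 14.98, Denom = 200.22
Vm = -69.29 mV


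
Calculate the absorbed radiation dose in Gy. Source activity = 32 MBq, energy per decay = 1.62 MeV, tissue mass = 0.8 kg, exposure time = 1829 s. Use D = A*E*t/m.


A = 32 MBq = 3.2000e+07 Bq
E = 1.62 MeV = 2.59524e-13 J
D = A*E*t/m = 3.2000e+07*2.59524e-13*1829/0.8
D = 0.01899 Gy


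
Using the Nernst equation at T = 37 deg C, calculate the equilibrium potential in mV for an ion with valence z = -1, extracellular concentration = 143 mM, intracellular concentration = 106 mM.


E = (RT/(zF)) * ln(C_out/C_in)
T = 37 + 273.15 = 310.15 K
E = (8.314 * 310.15 / (-1 * 96485)) * ln(143/106)
E = -8.002 mV


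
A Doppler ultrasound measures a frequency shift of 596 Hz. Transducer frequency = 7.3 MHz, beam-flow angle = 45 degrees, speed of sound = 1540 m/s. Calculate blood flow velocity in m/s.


v = fd * c / (2 * f0 * cos(theta))
v = 596 * 1540 / (2 * 7.3000e+06 * cos(45))
v = 0.08891 m/s


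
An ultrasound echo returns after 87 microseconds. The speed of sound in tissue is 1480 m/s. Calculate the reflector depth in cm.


depth = c * t / 2
t = 87 us = 8.7000e-05 s
depth = 1480 * 8.7000e-05 / 2
depth = 0.06438 m = 6.438 cm


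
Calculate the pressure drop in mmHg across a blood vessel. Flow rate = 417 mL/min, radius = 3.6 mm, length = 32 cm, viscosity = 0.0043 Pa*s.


dP = 8*mu*L*Q / (pi*r^4)
Q = 417 mL/min = 6.95e-06 m^3/s
dP = 144.988 Pa = 144.988 / 133.322 mmHg = 1.088 mmHg


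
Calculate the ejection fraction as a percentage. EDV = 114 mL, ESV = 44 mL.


SV = EDV - ESV = 114 - 44 = 70 mL
EF = SV/EDV * 100 = 70/114 * 100
EF = 61.4%


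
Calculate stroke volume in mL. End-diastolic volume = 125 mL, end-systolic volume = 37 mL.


SV = EDV - ESV
SV = 125 - 37
SV = 88 mL


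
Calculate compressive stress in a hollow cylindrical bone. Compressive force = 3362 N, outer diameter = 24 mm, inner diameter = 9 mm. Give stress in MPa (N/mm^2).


A = pi*(r_o^2 - r_i^2)
r_o = 12 mm, r_i = 4.5 mm
A = 388.772 mm^2
sigma = F/A = 3362 / 388.772
sigma = 8.648 MPa


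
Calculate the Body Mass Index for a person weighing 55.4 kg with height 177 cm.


BMI = weight / height^2
height = 177 cm = 1.77 m
BMI = 55.4 / 1.77^2
BMI = 17.68 kg/m^2


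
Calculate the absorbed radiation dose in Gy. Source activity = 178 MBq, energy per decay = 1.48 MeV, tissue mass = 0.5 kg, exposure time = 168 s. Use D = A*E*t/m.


A = 178 MBq = 1.7800e+08 Bq
E = 1.48 MeV = 2.37096e-13 J
D = A*E*t/m = 1.7800e+08*2.37096e-13*168/0.5
D = 0.01418 Gy


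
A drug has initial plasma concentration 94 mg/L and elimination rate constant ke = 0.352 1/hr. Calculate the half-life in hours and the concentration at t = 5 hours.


t_half = ln(2) / ke = 0.693147 / 0.352 = 1.969 hr
C(t) = C0 * exp(-ke*t) = 94 * exp(-0.352*5)
C(5) = 16.17 mg/L


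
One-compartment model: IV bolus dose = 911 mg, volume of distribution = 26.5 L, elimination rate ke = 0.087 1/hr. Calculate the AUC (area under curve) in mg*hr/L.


C0 = Dose/Vd = 911/26.5 = 34.3774 mg/L
AUC = C0/ke = 34.3774/0.087
AUC = 395.1 mg*hr/L


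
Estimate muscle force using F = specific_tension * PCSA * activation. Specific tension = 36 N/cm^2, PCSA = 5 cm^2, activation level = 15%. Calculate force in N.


F = sigma * PCSA * activation
F = 36 * 5 * 0.15
F = 27 N


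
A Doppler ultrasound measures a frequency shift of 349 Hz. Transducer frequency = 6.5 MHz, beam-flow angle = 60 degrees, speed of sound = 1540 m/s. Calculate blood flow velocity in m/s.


v = fd * c / (2 * f0 * cos(theta))
v = 349 * 1540 / (2 * 6.5000e+06 * cos(60))
v = 0.08269 m/s


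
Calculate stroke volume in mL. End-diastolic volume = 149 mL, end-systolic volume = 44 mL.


SV = EDV - ESV
SV = 149 - 44
SV = 105 mL


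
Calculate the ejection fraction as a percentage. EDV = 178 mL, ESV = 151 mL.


SV = EDV - ESV = 178 - 151 = 27 mL
EF = SV/EDV * 100 = 27/178 * 100
EF = 15.17%


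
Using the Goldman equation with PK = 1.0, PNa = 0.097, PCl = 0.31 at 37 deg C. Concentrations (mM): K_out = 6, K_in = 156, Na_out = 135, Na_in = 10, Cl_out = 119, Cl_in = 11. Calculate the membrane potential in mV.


Vm = (RT/F)*ln((PK*Ko + PNa*Nao + PCl*Cli)/(PK*Ki + PNa*Nai + PCl*Clo))
Numer = 22.505, Denom = 193.86
Vm = -57.55 mV


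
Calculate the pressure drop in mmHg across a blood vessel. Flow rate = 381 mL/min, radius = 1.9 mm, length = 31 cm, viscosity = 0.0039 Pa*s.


dP = 8*mu*L*Q / (pi*r^4)
Q = 381 mL/min = 6.35e-06 m^3/s
dP = 1500.12 Pa = 1500.12 / 133.322 mmHg = 11.25 mmHg


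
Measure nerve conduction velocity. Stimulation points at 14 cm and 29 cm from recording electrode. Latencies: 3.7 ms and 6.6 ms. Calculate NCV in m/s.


Distance = (29 - 14) / 100 = 0.15 m
dt = (6.6 - 3.7) / 1000 = 0.0029 s
NCV = dist / dt = 51.72 m/s


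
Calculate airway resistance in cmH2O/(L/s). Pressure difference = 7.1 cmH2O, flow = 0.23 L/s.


R = dP / flow
R = 7.1 / 0.23
R = 30.87 cmH2O/(L/s)


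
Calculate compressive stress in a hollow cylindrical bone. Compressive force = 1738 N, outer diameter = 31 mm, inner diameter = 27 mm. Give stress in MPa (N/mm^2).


A = pi*(r_o^2 - r_i^2)
r_o = 15.5 mm, r_i = 13.5 mm
A = 182.212 mm^2
sigma = F/A = 1738 / 182.212
sigma = 9.538 MPa


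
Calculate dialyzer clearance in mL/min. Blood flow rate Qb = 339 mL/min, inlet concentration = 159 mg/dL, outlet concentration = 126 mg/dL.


K = Qb * (Cb_in - Cb_out) / Cb_in
K = 339 * (159 - 126) / 159
K = 70.36 mL/min


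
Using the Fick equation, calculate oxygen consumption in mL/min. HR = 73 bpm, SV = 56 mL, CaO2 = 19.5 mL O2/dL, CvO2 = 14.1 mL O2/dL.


CO = HR*SV = 73*56/1000 = 4.088 L/min
a-v O2 diff = 19.5 - 14.1 = 5.4 mL/dL
VO2 = CO * (CaO2-CvO2) * 10 dL/L
VO2 = 4.088 * 5.4 * 10
VO2 = 220.8 mL/min


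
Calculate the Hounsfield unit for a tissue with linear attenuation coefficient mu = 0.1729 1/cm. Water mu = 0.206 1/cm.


HU = ((mu_tissue - mu_water) / mu_water) * 1000
HU = ((0.1729 - 0.206) / 0.206) * 1000
HU = -160.7


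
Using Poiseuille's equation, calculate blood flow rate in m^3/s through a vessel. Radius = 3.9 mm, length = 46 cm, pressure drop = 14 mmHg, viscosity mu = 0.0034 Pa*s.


Q = pi*r^4*dP / (8*mu*L)
r = 0.0039 m, L = 0.46 m
dP = 14 mmHg = 1866.508 Pa
Q = 1.0842e-04 m^3/s


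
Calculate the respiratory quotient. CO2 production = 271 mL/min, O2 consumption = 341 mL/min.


RQ = VCO2 / VO2
RQ = 271 / 341
RQ = 0.7947


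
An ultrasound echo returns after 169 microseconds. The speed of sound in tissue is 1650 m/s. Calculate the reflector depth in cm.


depth = c * t / 2
t = 169 us = 1.6900e-04 s
depth = 1650 * 1.6900e-04 / 2
depth = 0.139425 m = 13.9425 cm


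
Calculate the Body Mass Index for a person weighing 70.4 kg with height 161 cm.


BMI = weight / height^2
height = 161 cm = 1.61 m
BMI = 70.4 / 1.61^2
BMI = 27.16 kg/m^2


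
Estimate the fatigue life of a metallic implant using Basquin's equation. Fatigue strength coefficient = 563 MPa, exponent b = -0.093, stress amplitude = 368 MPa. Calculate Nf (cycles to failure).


sigma_a = sigma_f' * (2Nf)^b
2Nf = (sigma_a/sigma_f')^(1/b)
2Nf = (368/563)^(1/-0.093)
2Nf = 96.738109
Nf = 48.37


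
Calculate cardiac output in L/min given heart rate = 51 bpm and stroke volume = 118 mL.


CO = HR * SV
CO = 51 * 118 / 1000
CO = 6.018 L/min


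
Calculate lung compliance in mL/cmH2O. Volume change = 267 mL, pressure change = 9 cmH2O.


C = dV / dP
C = 267 / 9
C = 29.67 mL/cmH2O


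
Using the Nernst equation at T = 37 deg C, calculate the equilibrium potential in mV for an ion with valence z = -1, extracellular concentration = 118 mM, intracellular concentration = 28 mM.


E = (RT/(zF)) * ln(C_out/C_in)
T = 37 + 273.15 = 310.15 K
E = (8.314 * 310.15 / (-1 * 96485)) * ln(118/28)
E = -38.44 mV


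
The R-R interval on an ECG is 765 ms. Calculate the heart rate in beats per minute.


HR = 60 / RR_interval(s)
RR = 765 ms = 0.765 s
HR = 60 / 0.765 = 78.43 bpm


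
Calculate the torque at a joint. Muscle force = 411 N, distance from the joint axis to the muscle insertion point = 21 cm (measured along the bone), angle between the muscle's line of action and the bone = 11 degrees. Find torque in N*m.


Torque = F * d * sin(theta)   (moment arm = d*sin(theta))
d = 21 cm = 0.21 m
Torque = 411 * 0.21 * sin(11)
Torque = 16.47 N*m


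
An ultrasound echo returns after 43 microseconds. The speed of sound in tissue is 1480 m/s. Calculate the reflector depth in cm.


depth = c * t / 2
t = 43 us = 4.3000e-05 s
depth = 1480 * 4.3000e-05 / 2
depth = 0.03182 m = 3.182 cm


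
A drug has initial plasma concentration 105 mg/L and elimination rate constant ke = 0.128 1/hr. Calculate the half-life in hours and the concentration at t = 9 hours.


t_half = ln(2) / ke = 0.693147 / 0.128 = 5.415 hr
C(t) = C0 * exp(-ke*t) = 105 * exp(-0.128*9)
C(9) = 33.18 mg/L


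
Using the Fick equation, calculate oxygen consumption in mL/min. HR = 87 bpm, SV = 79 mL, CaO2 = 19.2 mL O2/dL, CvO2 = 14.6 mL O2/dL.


CO = HR*SV = 87*79/1000 = 6.873 L/min
a-v O2 diff = 19.2 - 14.6 = 4.6 mL/dL
VO2 = CO * (CaO2-CvO2) * 10 dL/L
VO2 = 6.873 * 4.6 * 10
VO2 = 316.2 mL/min


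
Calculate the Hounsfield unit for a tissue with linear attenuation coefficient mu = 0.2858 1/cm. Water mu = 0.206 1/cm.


HU = ((mu_tissue - mu_water) / mu_water) * 1000
HU = ((0.2858 - 0.206) / 0.206) * 1000
HU = 387.4


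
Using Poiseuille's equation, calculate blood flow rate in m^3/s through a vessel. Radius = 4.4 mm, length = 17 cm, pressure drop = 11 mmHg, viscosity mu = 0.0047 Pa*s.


Q = pi*r^4*dP / (8*mu*L)
r = 0.0044 m, L = 0.17 m
dP = 11 mmHg = 1466.542 Pa
Q = 2.7016e-04 m^3/s


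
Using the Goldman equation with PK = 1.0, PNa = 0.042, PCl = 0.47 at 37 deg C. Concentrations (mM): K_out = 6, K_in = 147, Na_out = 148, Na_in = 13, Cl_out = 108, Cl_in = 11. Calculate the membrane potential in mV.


Vm = (RT/F)*ln((PK*Ko + PNa*Nao + PCl*Cli)/(PK*Ki + PNa*Nai + PCl*Clo))
Numer = 17.386, Denom = 198.306
Vm = -65.05 mV


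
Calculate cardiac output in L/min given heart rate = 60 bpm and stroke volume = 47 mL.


CO = HR * SV
CO = 60 * 47 / 1000
CO = 2.82 L/min


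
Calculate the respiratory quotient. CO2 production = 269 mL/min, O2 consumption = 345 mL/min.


RQ = VCO2 / VO2
RQ = 269 / 345
RQ = 0.7797


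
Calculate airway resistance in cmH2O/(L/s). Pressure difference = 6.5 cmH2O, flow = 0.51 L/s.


R = dP / flow
R = 6.5 / 0.51
R = 12.75 cmH2O/(L/s)


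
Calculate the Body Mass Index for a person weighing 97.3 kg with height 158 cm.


BMI = weight / height^2
height = 158 cm = 1.58 m
BMI = 97.3 / 1.58^2
BMI = 38.98 kg/m^2


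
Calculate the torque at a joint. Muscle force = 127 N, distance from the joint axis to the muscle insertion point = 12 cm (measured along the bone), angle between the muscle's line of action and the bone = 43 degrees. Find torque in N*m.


Torque = F * d * sin(theta)   (moment arm = d*sin(theta))
d = 12 cm = 0.12 m
Torque = 127 * 0.12 * sin(43)
Torque = 10.39 N*m


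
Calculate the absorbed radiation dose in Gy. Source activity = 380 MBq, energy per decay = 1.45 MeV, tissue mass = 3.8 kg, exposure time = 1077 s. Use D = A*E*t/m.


A = 380 MBq = 3.8000e+08 Bq
E = 1.45 MeV = 2.3229e-13 J
D = A*E*t/m = 3.8000e+08*2.3229e-13*1077/3.8
D = 0.02502 Gy


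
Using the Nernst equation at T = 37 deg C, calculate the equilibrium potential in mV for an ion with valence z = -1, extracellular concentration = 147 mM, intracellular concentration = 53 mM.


E = (RT/(zF)) * ln(C_out/C_in)
T = 37 + 273.15 = 310.15 K
E = (8.314 * 310.15 / (-1 * 96485)) * ln(147/53)
E = -27.26 mV


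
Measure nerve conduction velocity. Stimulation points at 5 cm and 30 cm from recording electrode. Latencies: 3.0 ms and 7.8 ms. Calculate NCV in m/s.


Distance = (30 - 5) / 100 = 0.25 m
dt = (7.8 - 3.0) / 1000 = 0.0048 s
NCV = dist / dt = 52.08 m/s


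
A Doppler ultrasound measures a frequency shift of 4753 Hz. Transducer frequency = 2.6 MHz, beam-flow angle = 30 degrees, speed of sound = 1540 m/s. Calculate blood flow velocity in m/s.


v = fd * c / (2 * f0 * cos(theta))
v = 4753 * 1540 / (2 * 2.6000e+06 * cos(30))
v = 1.625 m/s


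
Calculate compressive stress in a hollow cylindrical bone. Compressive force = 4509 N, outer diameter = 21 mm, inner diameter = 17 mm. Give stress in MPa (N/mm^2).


A = pi*(r_o^2 - r_i^2)
r_o = 10.5 mm, r_i = 8.5 mm
A = 119.381 mm^2
sigma = F/A = 4509 / 119.381
sigma = 37.77 MPa


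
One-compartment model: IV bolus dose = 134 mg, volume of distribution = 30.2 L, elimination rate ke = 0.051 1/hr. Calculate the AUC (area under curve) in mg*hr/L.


C0 = Dose/Vd = 134/30.2 = 4.43709 mg/L
AUC = C0/ke = 4.43709/0.051
AUC = 87 mg*hr/L


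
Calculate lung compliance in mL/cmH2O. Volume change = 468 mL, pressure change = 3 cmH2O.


C = dV / dP
C = 468 / 3
C = 156 mL/cmH2O


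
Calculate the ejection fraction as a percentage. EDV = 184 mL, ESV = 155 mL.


SV = EDV - ESV = 184 - 155 = 29 mL
EF = SV/EDV * 100 = 29/184 * 100
EF = 15.76%


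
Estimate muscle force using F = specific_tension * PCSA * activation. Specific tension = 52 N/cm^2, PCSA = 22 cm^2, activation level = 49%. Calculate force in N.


F = sigma * PCSA * activation
F = 52 * 22 * 0.49
F = 560.6 N


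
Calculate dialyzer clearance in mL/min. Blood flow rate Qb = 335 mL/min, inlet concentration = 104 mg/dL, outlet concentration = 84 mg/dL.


K = Qb * (Cb_in - Cb_out) / Cb_in
K = 335 * (104 - 84) / 104
K = 64.42 mL/min


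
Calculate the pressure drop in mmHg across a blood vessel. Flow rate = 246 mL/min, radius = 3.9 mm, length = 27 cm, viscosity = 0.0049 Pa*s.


dP = 8*mu*L*Q / (pi*r^4)
Q = 246 mL/min = 4.1e-06 m^3/s
dP = 59.707 Pa = 59.707 / 133.322 mmHg = 0.4478 mmHg


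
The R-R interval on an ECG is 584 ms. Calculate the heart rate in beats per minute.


HR = 60 / RR_interval(s)
RR = 584 ms = 0.584 s
HR = 60 / 0.584 = 102.7 bpm


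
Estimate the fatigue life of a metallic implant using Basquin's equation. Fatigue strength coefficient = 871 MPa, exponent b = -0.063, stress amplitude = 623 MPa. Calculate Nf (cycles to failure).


sigma_a = sigma_f' * (2Nf)^b
2Nf = (sigma_a/sigma_f')^(1/b)
2Nf = (623/871)^(1/-0.063)
2Nf = 204.1746
Nf = 102.1


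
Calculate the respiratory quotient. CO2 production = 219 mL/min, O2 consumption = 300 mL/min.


RQ = VCO2 / VO2
RQ = 219 / 300
RQ = 0.73


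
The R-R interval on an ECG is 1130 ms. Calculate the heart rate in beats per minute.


HR = 60 / RR_interval(s)
RR = 1130 ms = 1.13 s
HR = 60 / 1.13 = 53.1 bpm


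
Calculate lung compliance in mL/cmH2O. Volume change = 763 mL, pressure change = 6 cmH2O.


C = dV / dP
C = 763 / 6
C = 127.2 mL/cmH2O


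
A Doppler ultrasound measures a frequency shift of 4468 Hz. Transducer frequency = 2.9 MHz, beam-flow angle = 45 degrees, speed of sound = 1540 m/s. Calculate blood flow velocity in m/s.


v = fd * c / (2 * f0 * cos(theta))
v = 4468 * 1540 / (2 * 2.9000e+06 * cos(45))
v = 1.678 m/s


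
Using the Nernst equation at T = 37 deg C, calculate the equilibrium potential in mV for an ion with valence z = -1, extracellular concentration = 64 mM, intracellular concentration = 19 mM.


E = (RT/(zF)) * ln(C_out/C_in)
T = 37 + 273.15 = 310.15 K
E = (8.314 * 310.15 / (-1 * 96485)) * ln(64/19)
E = -32.46 mV


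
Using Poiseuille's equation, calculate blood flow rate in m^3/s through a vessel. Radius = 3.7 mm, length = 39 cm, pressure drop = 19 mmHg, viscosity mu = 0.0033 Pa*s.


Q = pi*r^4*dP / (8*mu*L)
r = 0.0037 m, L = 0.39 m
dP = 19 mmHg = 2533.118 Pa
Q = 1.4486e-04 m^3/s


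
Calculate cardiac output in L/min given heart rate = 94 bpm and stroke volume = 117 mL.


CO = HR * SV
CO = 94 * 117 / 1000
CO = 11 L/min


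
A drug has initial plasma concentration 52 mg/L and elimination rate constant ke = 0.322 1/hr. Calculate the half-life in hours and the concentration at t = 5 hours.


t_half = ln(2) / ke = 0.693147 / 0.322 = 2.153 hr
C(t) = C0 * exp(-ke*t) = 52 * exp(-0.322*5)
C(5) = 10.39 mg/L


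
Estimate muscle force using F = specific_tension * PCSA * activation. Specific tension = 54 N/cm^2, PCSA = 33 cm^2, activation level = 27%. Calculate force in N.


F = sigma * PCSA * activation
F = 54 * 33 * 0.27
F = 481.1 N


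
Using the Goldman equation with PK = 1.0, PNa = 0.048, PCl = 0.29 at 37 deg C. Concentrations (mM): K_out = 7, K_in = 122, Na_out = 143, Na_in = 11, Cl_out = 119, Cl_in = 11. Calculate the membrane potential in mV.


Vm = (RT/F)*ln((PK*Ko + PNa*Nao + PCl*Cli)/(PK*Ki + PNa*Nai + PCl*Clo))
Numer = 17.054, Denom = 157.038
Vm = -59.33 mV


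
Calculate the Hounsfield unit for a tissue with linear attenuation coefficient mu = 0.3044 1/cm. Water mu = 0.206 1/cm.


HU = ((mu_tissue - mu_water) / mu_water) * 1000
HU = ((0.3044 - 0.206) / 0.206) * 1000
HU = 477.7


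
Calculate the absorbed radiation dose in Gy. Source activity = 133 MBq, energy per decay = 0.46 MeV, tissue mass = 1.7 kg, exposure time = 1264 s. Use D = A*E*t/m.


A = 133 MBq = 1.3300e+08 Bq
E = 0.46 MeV = 7.3692e-14 J
D = A*E*t/m = 1.3300e+08*7.3692e-14*1264/1.7
D = 0.007287 Gy


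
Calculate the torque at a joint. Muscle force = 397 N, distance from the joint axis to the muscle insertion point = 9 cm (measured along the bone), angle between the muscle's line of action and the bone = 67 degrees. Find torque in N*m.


Torque = F * d * sin(theta)   (moment arm = d*sin(theta))
d = 9 cm = 0.09 m
Torque = 397 * 0.09 * sin(67)
Torque = 32.89 N*m


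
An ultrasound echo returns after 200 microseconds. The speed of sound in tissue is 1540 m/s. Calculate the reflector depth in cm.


depth = c * t / 2
t = 200 us = 2.0000e-04 s
depth = 1540 * 2.0000e-04 / 2
depth = 0.154 m = 15.4 cm


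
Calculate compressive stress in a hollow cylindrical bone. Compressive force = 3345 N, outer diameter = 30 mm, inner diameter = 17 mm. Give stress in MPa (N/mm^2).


A = pi*(r_o^2 - r_i^2)
r_o = 15 mm, r_i = 8.5 mm
A = 479.878 mm^2
sigma = F/A = 3345 / 479.878
sigma = 6.971 MPa


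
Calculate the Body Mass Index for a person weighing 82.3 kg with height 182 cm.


BMI = weight / height^2
height = 182 cm = 1.82 m
BMI = 82.3 / 1.82^2
BMI = 24.85 kg/m^2


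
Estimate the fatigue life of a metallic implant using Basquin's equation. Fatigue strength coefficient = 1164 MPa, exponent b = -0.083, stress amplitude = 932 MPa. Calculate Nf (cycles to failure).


sigma_a = sigma_f' * (2Nf)^b
2Nf = (sigma_a/sigma_f')^(1/b)
2Nf = (932/1164)^(1/-0.083)
2Nf = 14.557849
Nf = 7.279


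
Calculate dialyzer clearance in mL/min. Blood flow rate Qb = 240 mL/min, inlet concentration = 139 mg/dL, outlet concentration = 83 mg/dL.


K = Qb * (Cb_in - Cb_out) / Cb_in
K = 240 * (139 - 83) / 139
K = 96.69 mL/min


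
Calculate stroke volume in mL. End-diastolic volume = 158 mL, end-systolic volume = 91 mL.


SV = EDV - ESV
SV = 158 - 91
SV = 67 mL


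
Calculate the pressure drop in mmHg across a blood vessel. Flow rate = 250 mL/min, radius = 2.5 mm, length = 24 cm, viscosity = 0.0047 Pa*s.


dP = 8*mu*L*Q / (pi*r^4)
Q = 250 mL/min = 4.16667e-06 m^3/s
dP = 306.393 Pa = 306.393 / 133.322 mmHg = 2.298 mmHg


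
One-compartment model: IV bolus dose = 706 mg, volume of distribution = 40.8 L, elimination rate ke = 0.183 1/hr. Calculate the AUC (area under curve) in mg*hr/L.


C0 = Dose/Vd = 706/40.8 = 17.3039 mg/L
AUC = C0/ke = 17.3039/0.183
AUC = 94.56 mg*hr/L


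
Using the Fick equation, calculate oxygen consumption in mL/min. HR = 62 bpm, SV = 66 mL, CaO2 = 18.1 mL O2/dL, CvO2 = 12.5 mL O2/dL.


CO = HR*SV = 62*66/1000 = 4.092 L/min
a-v O2 diff = 18.1 - 12.5 = 5.6 mL/dL
VO2 = CO * (CaO2-CvO2) * 10 dL/L
VO2 = 4.092 * 5.6 * 10
VO2 = 229.2 mL/min


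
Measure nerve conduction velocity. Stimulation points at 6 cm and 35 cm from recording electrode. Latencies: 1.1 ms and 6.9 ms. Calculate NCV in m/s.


Distance = (35 - 6) / 100 = 0.29 m
dt = (6.9 - 1.1) / 1000 = 0.0058 s
NCV = dist / dt = 50 m/s


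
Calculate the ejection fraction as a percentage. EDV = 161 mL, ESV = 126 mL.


SV = EDV - ESV = 161 - 126 = 35 mL
EF = SV/EDV * 100 = 35/161 * 100
EF = 21.74%


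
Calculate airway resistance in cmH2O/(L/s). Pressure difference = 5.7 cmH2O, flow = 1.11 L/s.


R = dP / flow
R = 5.7 / 1.11
R = 5.135 cmH2O/(L/s)


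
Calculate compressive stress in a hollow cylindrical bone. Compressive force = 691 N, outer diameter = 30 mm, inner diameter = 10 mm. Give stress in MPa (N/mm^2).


A = pi*(r_o^2 - r_i^2)
r_o = 15 mm, r_i = 5 mm
A = 628.319 mm^2
sigma = F/A = 691 / 628.319
sigma = 1.1 MPa


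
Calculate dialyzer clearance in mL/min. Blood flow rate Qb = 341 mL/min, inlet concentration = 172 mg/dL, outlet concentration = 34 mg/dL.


K = Qb * (Cb_in - Cb_out) / Cb_in
K = 341 * (172 - 34) / 172
K = 273.6 mL/min


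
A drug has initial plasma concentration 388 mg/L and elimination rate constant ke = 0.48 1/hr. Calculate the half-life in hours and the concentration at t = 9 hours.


t_half = ln(2) / ke = 0.693147 / 0.48 = 1.444 hr
C(t) = C0 * exp(-ke*t) = 388 * exp(-0.48*9)
C(9) = 5.16 mg/L


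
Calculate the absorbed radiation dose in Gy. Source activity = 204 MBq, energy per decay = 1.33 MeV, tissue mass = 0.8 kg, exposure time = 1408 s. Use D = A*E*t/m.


A = 204 MBq = 2.0400e+08 Bq
E = 1.33 MeV = 2.13066e-13 J
D = A*E*t/m = 2.0400e+08*2.13066e-13*1408/0.8
D = 0.0765 Gy


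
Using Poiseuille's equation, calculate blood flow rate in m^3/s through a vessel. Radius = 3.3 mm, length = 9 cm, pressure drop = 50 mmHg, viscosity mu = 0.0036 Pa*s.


Q = pi*r^4*dP / (8*mu*L)
r = 0.0033 m, L = 0.09 m
dP = 50 mmHg = 6666.1 Pa
Q = 9.5817e-04 m^3/s


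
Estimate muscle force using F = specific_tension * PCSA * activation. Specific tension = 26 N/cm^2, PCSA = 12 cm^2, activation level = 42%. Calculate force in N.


F = sigma * PCSA * activation
F = 26 * 12 * 0.42
F = 131 N


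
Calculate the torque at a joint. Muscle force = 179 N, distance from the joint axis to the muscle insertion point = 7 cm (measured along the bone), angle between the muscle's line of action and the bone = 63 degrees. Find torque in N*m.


Torque = F * d * sin(theta)   (moment arm = d*sin(theta))
d = 7 cm = 0.07 m
Torque = 179 * 0.07 * sin(63)
Torque = 11.16 N*m


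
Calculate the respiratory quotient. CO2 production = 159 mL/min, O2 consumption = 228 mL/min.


RQ = VCO2 / VO2
RQ = 159 / 228
RQ = 0.6974


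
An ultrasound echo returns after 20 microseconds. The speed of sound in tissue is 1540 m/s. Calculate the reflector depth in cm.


depth = c * t / 2
t = 20 us = 2.0000e-05 s
depth = 1540 * 2.0000e-05 / 2
depth = 0.0154 m = 1.54 cm


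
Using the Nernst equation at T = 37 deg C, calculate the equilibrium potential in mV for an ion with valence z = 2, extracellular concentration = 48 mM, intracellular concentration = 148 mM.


E = (RT/(zF)) * ln(C_out/C_in)
T = 37 + 273.15 = 310.15 K
E = (8.314 * 310.15 / (2 * 96485)) * ln(48/148)
E = -15.05 mV


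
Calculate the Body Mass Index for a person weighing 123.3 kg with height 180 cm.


BMI = weight / height^2
height = 180 cm = 1.8 m
BMI = 123.3 / 1.8^2
BMI = 38.06 kg/m^2


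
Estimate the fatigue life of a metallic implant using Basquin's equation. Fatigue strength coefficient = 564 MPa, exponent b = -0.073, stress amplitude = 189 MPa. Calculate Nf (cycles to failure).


sigma_a = sigma_f' * (2Nf)^b
2Nf = (sigma_a/sigma_f')^(1/b)
2Nf = (189/564)^(1/-0.073)
2Nf = 3194085.8
Nf = 1.5970e+06


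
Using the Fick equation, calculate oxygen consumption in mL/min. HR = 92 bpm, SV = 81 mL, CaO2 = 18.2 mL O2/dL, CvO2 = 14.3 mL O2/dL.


CO = HR*SV = 92*81/1000 = 7.452 L/min
a-v O2 diff = 18.2 - 14.3 = 3.9 mL/dL
VO2 = CO * (CaO2-CvO2) * 10 dL/L
VO2 = 7.452 * 3.9 * 10
VO2 = 290.6 mL/min


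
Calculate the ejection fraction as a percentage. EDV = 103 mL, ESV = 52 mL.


SV = EDV - ESV = 103 - 52 = 51 mL
EF = SV/EDV * 100 = 51/103 * 100
EF = 49.51%


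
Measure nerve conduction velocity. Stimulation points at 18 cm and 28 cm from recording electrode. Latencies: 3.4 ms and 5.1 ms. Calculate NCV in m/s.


Distance = (28 - 18) / 100 = 0.1 m
dt = (5.1 - 3.4) / 1000 = 0.0017 s
NCV = dist / dt = 58.82 m/s


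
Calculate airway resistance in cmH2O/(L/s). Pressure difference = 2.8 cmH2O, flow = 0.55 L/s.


R = dP / flow
R = 2.8 / 0.55
R = 5.091 cmH2O/(L/s)


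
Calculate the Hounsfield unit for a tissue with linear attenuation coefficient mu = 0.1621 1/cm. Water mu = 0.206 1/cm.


HU = ((mu_tissue - mu_water) / mu_water) * 1000
HU = ((0.1621 - 0.206) / 0.206) * 1000
HU = -213.1


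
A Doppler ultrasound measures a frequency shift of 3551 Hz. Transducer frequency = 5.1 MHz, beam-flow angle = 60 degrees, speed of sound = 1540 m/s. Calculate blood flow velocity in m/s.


v = fd * c / (2 * f0 * cos(theta))
v = 3551 * 1540 / (2 * 5.1000e+06 * cos(60))
v = 1.072 m/s


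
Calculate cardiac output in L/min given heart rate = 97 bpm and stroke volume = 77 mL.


CO = HR * SV
CO = 97 * 77 / 1000
CO = 7.469 L/min


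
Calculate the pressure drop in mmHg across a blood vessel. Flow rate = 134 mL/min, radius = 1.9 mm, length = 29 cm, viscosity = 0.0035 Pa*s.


dP = 8*mu*L*Q / (pi*r^4)
Q = 134 mL/min = 2.23333e-06 m^3/s
dP = 442.94 Pa = 442.94 / 133.322 mmHg = 3.322 mmHg


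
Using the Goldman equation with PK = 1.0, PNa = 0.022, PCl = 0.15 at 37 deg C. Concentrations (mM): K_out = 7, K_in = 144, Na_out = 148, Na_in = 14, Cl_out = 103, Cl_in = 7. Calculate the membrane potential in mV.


Vm = (RT/F)*ln((PK*Ko + PNa*Nao + PCl*Cli)/(PK*Ki + PNa*Nai + PCl*Clo))
Numer = 11.306, Denom = 159.758
Vm = -70.78 mV


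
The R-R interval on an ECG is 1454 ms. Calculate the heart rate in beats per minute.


HR = 60 / RR_interval(s)
RR = 1454 ms = 1.454 s
HR = 60 / 1.454 = 41.27 bpm


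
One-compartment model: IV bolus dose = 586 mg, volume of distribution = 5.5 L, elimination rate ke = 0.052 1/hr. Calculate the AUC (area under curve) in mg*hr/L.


C0 = Dose/Vd = 586/5.5 = 106.545 mg/L
AUC = C0/ke = 106.545/0.052
AUC = 2049 mg*hr/L


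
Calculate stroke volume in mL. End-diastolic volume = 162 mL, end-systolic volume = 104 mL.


SV = EDV - ESV
SV = 162 - 104
SV = 58 mL


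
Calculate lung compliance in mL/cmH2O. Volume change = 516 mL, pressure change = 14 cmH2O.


C = dV / dP
C = 516 / 14
C = 36.86 mL/cmH2O


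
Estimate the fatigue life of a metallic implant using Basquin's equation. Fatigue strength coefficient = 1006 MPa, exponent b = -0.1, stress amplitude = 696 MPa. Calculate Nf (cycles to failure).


sigma_a = sigma_f' * (2Nf)^b
2Nf = (sigma_a/sigma_f')^(1/b)
2Nf = (696/1006)^(1/-0.1)
2Nf = 39.800398
Nf = 19.9


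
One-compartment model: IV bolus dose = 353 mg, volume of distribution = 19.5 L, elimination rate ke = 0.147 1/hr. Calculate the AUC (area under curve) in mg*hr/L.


C0 = Dose/Vd = 353/19.5 = 18.1026 mg/L
AUC = C0/ke = 18.1026/0.147
AUC = 123.1 mg*hr/L


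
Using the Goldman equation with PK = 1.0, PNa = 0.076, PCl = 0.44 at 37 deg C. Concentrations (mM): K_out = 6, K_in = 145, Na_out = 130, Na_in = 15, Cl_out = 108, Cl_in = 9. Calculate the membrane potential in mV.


Vm = (RT/F)*ln((PK*Ko + PNa*Nao + PCl*Cli)/(PK*Ki + PNa*Nai + PCl*Clo))
Numer = 19.84, Denom = 193.66
Vm = -60.89 mV


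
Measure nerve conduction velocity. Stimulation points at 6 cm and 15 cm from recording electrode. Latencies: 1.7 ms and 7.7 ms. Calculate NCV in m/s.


Distance = (15 - 6) / 100 = 0.09 m
dt = (7.7 - 1.7) / 1000 = 0.006 s
NCV = dist / dt = 15 m/s


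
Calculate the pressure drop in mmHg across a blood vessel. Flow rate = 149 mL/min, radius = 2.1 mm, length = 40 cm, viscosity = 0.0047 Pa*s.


dP = 8*mu*L*Q / (pi*r^4)
Q = 149 mL/min = 2.48333e-06 m^3/s
dP = 611.301 Pa = 611.301 / 133.322 mmHg = 4.585 mmHg


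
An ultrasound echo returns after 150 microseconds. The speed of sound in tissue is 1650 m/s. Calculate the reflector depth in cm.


depth = c * t / 2
t = 150 us = 1.5000e-04 s
depth = 1650 * 1.5000e-04 / 2
depth = 0.12375 m = 12.375 cm


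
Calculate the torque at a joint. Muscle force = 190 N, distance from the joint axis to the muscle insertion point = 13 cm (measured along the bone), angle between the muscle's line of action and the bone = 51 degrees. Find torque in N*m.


Torque = F * d * sin(theta)   (moment arm = d*sin(theta))
d = 13 cm = 0.13 m
Torque = 190 * 0.13 * sin(51)
Torque = 19.2 N*m


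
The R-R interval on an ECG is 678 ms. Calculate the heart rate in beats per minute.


HR = 60 / RR_interval(s)
RR = 678 ms = 0.678 s
HR = 60 / 0.678 = 88.5 bpm


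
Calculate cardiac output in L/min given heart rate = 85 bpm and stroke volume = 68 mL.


CO = HR * SV
CO = 85 * 68 / 1000
CO = 5.78 L/min


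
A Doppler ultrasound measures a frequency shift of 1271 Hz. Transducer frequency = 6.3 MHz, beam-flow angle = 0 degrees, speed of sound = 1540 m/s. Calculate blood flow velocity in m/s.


v = fd * c / (2 * f0 * cos(theta))
v = 1271 * 1540 / (2 * 6.3000e+06 * cos(0))
v = 0.1553 m/s


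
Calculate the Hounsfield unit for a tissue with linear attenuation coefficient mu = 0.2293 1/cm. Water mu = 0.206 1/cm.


HU = ((mu_tissue - mu_water) / mu_water) * 1000
HU = ((0.2293 - 0.206) / 0.206) * 1000
HU = 113.1


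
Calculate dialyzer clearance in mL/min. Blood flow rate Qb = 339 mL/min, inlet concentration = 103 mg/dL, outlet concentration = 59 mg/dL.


K = Qb * (Cb_in - Cb_out) / Cb_in
K = 339 * (103 - 59) / 103
K = 144.8 mL/min


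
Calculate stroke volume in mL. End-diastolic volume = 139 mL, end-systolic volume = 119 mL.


SV = EDV - ESV
SV = 139 - 119
SV = 20 mL


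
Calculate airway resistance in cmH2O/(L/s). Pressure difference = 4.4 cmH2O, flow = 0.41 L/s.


R = dP / flow
R = 4.4 / 0.41
R = 10.73 cmH2O/(L/s)


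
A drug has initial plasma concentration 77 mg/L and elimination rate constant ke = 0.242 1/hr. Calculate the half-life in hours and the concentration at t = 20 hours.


t_half = ln(2) / ke = 0.693147 / 0.242 = 2.864 hr
C(t) = C0 * exp(-ke*t) = 77 * exp(-0.242*20)
C(20) = 0.6088 mg/L


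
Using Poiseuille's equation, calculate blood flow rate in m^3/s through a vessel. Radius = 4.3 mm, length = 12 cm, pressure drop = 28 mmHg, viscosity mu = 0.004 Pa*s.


Q = pi*r^4*dP / (8*mu*L)
r = 0.0043 m, L = 0.12 m
dP = 28 mmHg = 3733.016 Pa
Q = 0.001044 m^3/s


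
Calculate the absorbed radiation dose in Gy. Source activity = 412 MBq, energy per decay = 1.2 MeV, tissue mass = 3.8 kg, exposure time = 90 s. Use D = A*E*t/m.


A = 412 MBq = 4.1200e+08 Bq
E = 1.2 MeV = 1.9224e-13 J
D = A*E*t/m = 4.1200e+08*1.9224e-13*90/3.8
D = 0.001876 Gy


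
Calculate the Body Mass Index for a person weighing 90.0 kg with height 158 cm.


BMI = weight / height^2
height = 158 cm = 1.58 m
BMI = 90.0 / 1.58^2
BMI = 36.05 kg/m^2
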